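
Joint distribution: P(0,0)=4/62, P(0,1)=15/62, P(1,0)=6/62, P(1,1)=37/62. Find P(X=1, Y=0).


Read from table: P(X=1, Y=0) = 6/62 = 3/31

3/31


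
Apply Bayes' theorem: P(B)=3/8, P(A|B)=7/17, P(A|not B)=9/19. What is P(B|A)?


P(A) = P(A|B)P(B) + P(A|B')P(B') = 7/17*3/8 + 9/19*5/8 = 291/646
P(B|A) = P(A|B)P(B)/P(A) = (21/136)/(291/646) = 133/388

133/388


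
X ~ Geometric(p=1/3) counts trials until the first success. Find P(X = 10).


P(X=10) = (1-p)^9 * p = (2/3)^9 * 1/3
= 512/19683 * 1/3 = 512/59049

512/59049


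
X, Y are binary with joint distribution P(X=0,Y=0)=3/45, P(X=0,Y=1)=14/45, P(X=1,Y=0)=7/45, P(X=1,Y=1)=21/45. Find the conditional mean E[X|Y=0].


P(Y=0) = 10/45
E[X|Y=0] = (0*3 + 1*7)/10 = 7/10

7/10


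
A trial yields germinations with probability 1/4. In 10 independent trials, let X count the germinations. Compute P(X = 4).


P(X=4) = C(10,4) * p^4 * (1-p)^6
= 210 * 1/256 * 729/4096
= 76545/524288

76545/524288


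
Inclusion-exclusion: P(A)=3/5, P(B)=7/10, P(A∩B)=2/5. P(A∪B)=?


P(A∪B) = P(A) + P(B) - P(A∩B)
= 3/5 + 7/10 - 2/5 = 9/10

9/10


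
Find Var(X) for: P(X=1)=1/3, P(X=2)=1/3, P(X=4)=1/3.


E[X] = 7/3, E[X^2] = 7
Var(X) = E[X^2] - (E[X])^2 = 7 - (7/3)^2 = 14/9

14/9


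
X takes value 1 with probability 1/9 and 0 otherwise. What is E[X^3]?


For Bernoulli: X in {0,1}
E[X^3] = 0^3*(1-1/9) + 1^3*1/9 = 1/9

1/9


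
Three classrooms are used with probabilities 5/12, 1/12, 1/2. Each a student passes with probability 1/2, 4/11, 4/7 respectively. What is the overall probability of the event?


P(A) = P(A|B1)P(B1) + P(A|B2)P(B2) + P(A|B3)P(B3)
= 1/2*5/12 + 4/11*1/12 + 4/7*1/2
= 5/24 + 1/33 + 2/7 = 323/616

323/616


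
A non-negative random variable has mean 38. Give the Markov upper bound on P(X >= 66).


Markov: P(X >= a) <= E[X]/a
P(X >= 66) <= 38/66 = 19/33

19/33


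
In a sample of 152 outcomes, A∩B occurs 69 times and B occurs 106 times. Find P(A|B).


P(A|B) = P(A∩B)/P(B) = (69/152)/(106/152) = 69/106

69/106


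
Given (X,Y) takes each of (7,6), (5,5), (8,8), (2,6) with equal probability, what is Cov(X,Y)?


E[X]=11/2, E[Y]=25/4, E[XY]=143/4
Cov(X,Y) = E[XY] - E[X]E[Y] = 143/4 - 11/2*25/4 = 11/8

11/8


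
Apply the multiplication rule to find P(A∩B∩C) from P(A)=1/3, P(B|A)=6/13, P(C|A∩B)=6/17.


P(A∩B∩C) = P(A) * P(B|A) * P(C|A∩B)
= 1/3 * 6/13 * 6/17
= 2/13 * 6/17 = 12/221

12/221


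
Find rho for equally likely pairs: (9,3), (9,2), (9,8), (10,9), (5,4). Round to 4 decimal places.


Cov(X,Y) = 1.7200, Var(X) = 3.0400, Var(Y) = 7.7600
rho = Cov/(sqrt(VarX)*sqrt(VarY)) = 0.3541

0.3541


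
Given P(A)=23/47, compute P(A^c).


P(A') = 1 - P(A) = 1 - 23/47 = 24/47

24/47


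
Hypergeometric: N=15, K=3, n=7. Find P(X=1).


P(X=1) = C(3,1)*C(12,6) / C(15,7)
= 3*924 / 6435
= 2772/6435 = 28/65

28/65


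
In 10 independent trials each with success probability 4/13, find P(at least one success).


P(at least one) = 1 - P(none)
P(none) = (1 - 4/13)^10 = (9/13)^10 = 3486784401/137858491849
P(at least one) = 1 - 3486784401/137858491849 = 134371707448/137858491849

134371707448/137858491849


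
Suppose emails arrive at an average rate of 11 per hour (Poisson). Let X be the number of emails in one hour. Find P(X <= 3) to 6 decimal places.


P(X<=3) = e^(-11)*11^0/0! + e^(-11)*11^1/1! + e^(-11)*11^2/2! + e^(-11)*11^3/3!
≈ 0.0000167017 + 0.0001837187 + 0.0010104529 + 0.0037049940
= 0.0049158673
≈ 0.004916

0.004916


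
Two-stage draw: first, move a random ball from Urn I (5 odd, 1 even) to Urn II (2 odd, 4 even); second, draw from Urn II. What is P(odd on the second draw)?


P(transfer odd) = 5/6; P(transfer even) = 1/6
If odd transferred: Urn II has 3 odd of 7, so P(odd|odd moved) = 3/7
If even transferred: Urn II has 2 odd of 7, so P(odd|even moved) = 2/7
By total probability: P(odd) = 5/6*3/7 + 1/6*2/7 = 17/42

17/42


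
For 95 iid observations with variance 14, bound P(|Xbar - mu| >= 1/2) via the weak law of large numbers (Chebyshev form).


Var(Xbar) = Var(X)/n = 14/95
Chebyshev: P(|Xbar-mu| >= 1/2) <= Var(Xbar)/(1/2)^2 = (14/95)/(1/4) = 56/95

56/95


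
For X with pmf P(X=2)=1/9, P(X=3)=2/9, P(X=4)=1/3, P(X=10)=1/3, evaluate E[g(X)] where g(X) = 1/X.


E[1/X] = sum(g(x)*P(x))
= 1/2*1/9 + 1/3*2/9 + 1/4*1/3 + 1/10*1/3
= 133/540

133/540


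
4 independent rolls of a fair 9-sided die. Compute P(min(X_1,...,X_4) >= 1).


P(min >= 1) = P(all X_i >= 1) = (P(X_1 >= 1))^4
= (9/9)^4 = 1^4 = 1

1


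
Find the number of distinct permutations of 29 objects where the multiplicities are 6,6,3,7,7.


29! = 8841761993739701954543616000000
Denominator: 6!=720 * 6!=720 * 3!=6 * 7!=5040 * 7!=5040
Coefficient = 8841761993739701954543616000000 / 79009136640000 = 111908095313414400

111908095313414400


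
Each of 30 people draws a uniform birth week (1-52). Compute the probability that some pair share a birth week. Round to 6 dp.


P(all different) = prod((52-i)/52 for i=0..29) = 0.000024
P(at least one match) = 1 - 0.000024 = 0.999976

0.999976


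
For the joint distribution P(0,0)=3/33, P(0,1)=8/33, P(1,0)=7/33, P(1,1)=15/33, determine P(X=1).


P(X=1) = P(1,0)+P(1,1) = 7/33 + 15/33 = 22/33 = 2/3

2/3


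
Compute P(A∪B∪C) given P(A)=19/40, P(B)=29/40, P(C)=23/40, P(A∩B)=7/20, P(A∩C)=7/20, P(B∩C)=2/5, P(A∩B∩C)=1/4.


P(A∪B∪C) = P(A)+P(B)+P(C) - P(AB)-P(AC)-P(BC) + P(ABC)
= 19/40+29/40+23/40 - 7/20-7/20-2/5 + 1/4
= 37/40

37/40


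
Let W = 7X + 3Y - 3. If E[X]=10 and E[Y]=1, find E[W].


E[7X + 3Y - 3] = 7*E[X] + 3*E[Y] - 3
= (7)*(10) + (3)*(1) + (-3)
= 70 + 3 - 3 = 70

70


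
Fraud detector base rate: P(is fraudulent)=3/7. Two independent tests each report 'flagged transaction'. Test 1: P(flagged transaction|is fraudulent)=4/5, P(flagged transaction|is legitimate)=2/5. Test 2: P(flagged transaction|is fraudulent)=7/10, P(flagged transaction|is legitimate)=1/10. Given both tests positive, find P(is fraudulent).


After test 1: P(+) = 4/5*3/7 + 2/5*4/7 = 4/7
P(B|+) = (12/35)/(4/7) = 3/5
After test 2 (use post1 as new prior): P(+) = 7/10*3/5 + 1/10*2/5 = 23/50
P(B|+,+) = (21/50)/(23/50) = 21/23

21/23


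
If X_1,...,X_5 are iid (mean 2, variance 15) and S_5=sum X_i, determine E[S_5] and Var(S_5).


E[S_n] = n*mu = 5*2 = 10
Var(S_n) = n*sigma^2 = 5*15 = 75

E[S_5]=10, Var(S_5)=75


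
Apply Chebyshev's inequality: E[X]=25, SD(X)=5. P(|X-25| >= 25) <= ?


k = 25/5 = 5
Chebyshev: P(|X-mu| >= k*sigma) <= 1/k^2 = 1/5^2 = 1/25

1/25


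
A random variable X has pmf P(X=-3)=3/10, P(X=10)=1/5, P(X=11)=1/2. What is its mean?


E[X] = sum(x * P(x))
= -3*3/10 + 10*1/5 + 11*1/2
= 33/5

33/5


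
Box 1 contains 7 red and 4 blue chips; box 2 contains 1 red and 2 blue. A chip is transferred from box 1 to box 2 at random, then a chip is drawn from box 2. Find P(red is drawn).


P(transfer red) = 7/11; P(transfer blue) = 4/11
If red transferred: Urn II has 2 red of 4, so P(red|red moved) = 1/2
If blue transferred: Urn II has 1 red of 4, so P(red|blue moved) = 1/4
By total probability: P(red) = 7/11*1/2 + 4/11*1/4 = 9/22

9/22


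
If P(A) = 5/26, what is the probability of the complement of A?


P(A') = 1 - P(A) = 1 - 5/26 = 21/26

21/26


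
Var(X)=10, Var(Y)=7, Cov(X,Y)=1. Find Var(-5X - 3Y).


Var(-5X - 3Y) = (-5)^2*Var(X) + (-3)^2*Var(Y) + 2*(-5)*(-3)*Cov(X,Y)
= 25*10 + 9*7 + 30*1
= 250 + 63 + 30 = 343

343


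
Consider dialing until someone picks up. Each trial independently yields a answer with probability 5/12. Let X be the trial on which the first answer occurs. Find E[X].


For geometric (trials until first success), E[X] = 1/p = 1/(5/12) = 12/5

12/5


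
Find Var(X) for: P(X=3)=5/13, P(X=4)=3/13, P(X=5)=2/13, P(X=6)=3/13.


E[X] = 55/13, E[X^2] = 251/13
Var(X) = E[X^2] - (E[X])^2 = 251/13 - (55/13)^2 = 238/169

238/169


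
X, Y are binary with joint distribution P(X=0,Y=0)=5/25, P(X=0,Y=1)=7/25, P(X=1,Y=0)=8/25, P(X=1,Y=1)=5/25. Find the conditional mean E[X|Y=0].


P(Y=0) = 13/25
E[X|Y=0] = (0*5 + 1*8)/13 = 8/13

8/13


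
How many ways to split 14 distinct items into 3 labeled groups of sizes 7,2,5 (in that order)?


14! = 87178291200
Denominator: 7!=5040 * 2!=2 * 5!=120
Coefficient = 87178291200 / 1209600 = 72072

72072


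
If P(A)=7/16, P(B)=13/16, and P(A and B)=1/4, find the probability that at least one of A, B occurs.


P(A∪B) = P(A) + P(B) - P(A∩B)
= 7/16 + 13/16 - 1/4 = 1

1


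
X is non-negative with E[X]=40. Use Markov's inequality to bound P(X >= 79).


Markov: P(X >= a) <= E[X]/a
P(X >= 79) <= 40/79

40/79


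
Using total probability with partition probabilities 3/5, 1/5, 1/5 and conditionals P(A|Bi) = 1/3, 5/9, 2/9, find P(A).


P(A) = P(A|B1)P(B1) + P(A|B2)P(B2) + P(A|B3)P(B3)
= 1/3*3/5 + 5/9*1/5 + 2/9*1/5
= 1/5 + 1/9 + 2/45 = 16/45

16/45


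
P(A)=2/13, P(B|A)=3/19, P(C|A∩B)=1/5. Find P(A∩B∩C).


P(A∩B∩C) = P(A) * P(B|A) * P(C|A∩B)
= 2/13 * 3/19 * 1/5
= 6/247 * 1/5 = 6/1235

6/1235


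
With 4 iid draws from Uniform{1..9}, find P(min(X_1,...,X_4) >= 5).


P(min >= 5) = P(all X_i >= 5) = (P(X_1 >= 5))^4
= (5/9)^4 = 625/6561

625/6561


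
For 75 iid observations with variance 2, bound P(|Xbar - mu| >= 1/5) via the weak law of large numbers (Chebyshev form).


Var(Xbar) = Var(X)/n = 2/75
Chebyshev: P(|Xbar-mu| >= 1/5) <= Var(Xbar)/(1/5)^2 = (2/75)/(1/25) = 2/3

2/3


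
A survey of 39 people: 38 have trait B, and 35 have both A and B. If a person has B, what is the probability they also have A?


P(A|B) = P(A∩B)/P(B) = (35/39)/(38/39) = 35/38

35/38


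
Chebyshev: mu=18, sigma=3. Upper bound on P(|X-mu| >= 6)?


k = 6/3 = 2
Chebyshev: P(|X-mu| >= k*sigma) <= 1/k^2 = 1/2^2 = 1/4

1/4


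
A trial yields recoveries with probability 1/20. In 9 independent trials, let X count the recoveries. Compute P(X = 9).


P(X=9) = C(9,9) * p^9 * (1-p)^0
= 1 * 1/512000000000 * 1
= 1/512000000000

1/512000000000


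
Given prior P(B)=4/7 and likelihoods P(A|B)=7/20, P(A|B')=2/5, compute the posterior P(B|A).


P(A) = P(A|B)P(B) + P(A|B')P(B') = 7/20*4/7 + 2/5*3/7 = 13/35
P(B|A) = P(A|B)P(B)/P(A) = (1/5)/(13/35) = 7/13

7/13


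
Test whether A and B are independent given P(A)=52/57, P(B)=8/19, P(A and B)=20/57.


P(A)*P(B) = 52/57*8/19 = 416/1083
P(A∩B) = 20/57 != 416/1083, so not independent

No, A and B are not independent


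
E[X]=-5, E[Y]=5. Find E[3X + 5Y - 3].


E[3X + 5Y - 3] = 3*E[X] + 5*E[Y] - 3
= (3)*(-5) + (5)*(5) + (-3)
= -15 + 25 - 3 = 7

7


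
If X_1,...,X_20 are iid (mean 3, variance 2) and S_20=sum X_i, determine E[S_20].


E[S_n] = n*E[X_1] = 20*3 = 60

60


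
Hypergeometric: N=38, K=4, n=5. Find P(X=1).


P(X=1) = C(4,1)*C(34,4) / C(38,5)
= 4*46376 / 501942
= 185504/501942 = 5456/14763

5456/14763


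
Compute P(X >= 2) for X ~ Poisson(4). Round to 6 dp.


P(X>=2) = 1 - P(X<=1) = 1 - (e^(-4)*4^0/0! + e^(-4)*4^1/1!)
≈ 1 - (0.0183156389 + 0.0732625556)
= 1 - 0.0915781945 = 0.9084218055
≈ 0.908422

0.908422


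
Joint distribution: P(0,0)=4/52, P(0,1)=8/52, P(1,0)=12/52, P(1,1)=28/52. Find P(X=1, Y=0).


Read from table: P(X=1, Y=0) = 12/52 = 3/13

3/13


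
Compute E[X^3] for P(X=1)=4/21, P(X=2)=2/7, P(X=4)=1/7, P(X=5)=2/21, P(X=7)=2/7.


E[X^3] = sum(g(x)*P(x))
= 1*4/21 + 8*2/7 + 64*1/7 + 125*2/21 + 343*2/7
= 2552/21

2552/21


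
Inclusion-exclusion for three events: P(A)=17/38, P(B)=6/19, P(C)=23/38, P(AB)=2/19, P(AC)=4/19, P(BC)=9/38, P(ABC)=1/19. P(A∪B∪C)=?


P(A∪B∪C) = P(A)+P(B)+P(C) - P(AB)-P(AC)-P(BC) + P(ABC)
= 17/38+6/19+23/38 - 2/19-4/19-9/38 + 1/19
= 33/38

33/38


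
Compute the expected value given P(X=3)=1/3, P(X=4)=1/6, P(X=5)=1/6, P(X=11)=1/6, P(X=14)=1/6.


E[X] = sum(x * P(x))
= 3*1/3 + 4*1/6 + 5*1/6 + 11*1/6 + 14*1/6
= 20/3

20/3


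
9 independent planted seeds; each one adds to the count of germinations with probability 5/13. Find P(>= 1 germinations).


P(at least one) = 1 - P(none)
P(none) = (1 - 5/13)^9 = (8/13)^9 = 134217728/10604499373
P(at least one) = 1 - 134217728/10604499373 = 10470281645/10604499373

10470281645/10604499373


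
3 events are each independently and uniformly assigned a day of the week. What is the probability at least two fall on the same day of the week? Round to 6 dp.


P(all different) = prod((7-i)/7 for i=0..2) = 0.612245
P(at least one match) = 1 - 0.612245 = 0.387755

0.387755


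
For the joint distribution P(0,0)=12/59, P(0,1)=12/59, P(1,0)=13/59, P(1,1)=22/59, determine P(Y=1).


P(Y=1) = P(0,1)+P(1,1) = 12/59 + 22/59 = 34/59

34/59


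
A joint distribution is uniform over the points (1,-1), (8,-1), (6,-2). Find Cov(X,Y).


E[X]=5, E[Y]=-4/3, E[XY]=-7
Cov(X,Y) = E[XY] - E[X]E[Y] = -7 - 5*-4/3 = -1/3

-1/3


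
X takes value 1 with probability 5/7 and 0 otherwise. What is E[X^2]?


For Bernoulli: X in {0,1}
E[X^2] = 0^2*(1-5/7) + 1^2*5/7 = 5/7

5/7


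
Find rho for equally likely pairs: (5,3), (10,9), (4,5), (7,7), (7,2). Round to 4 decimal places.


Cov(X,Y) = 3.2800, Var(X) = 4.2400, Var(Y) = 6.5600
rho = Cov/(sqrt(VarX)*sqrt(VarY)) = 0.6219

0.6219


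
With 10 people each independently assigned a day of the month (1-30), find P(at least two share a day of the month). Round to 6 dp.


P(all different) = prod((30-i)/30 for i=0..9) = 0.184639
P(at least one match) = 1 - 0.184639 = 0.815361

0.815361


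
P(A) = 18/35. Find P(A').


P(A') = 1 - P(A) = 1 - 18/35 = 17/35

17/35


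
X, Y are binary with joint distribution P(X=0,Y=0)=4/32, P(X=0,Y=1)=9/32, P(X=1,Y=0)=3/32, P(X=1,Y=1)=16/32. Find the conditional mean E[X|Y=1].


P(Y=1) = 25/32
E[X|Y=1] = (0*9 + 1*16)/25 = 16/25

16/25


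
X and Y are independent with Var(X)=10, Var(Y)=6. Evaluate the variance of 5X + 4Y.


Independence => Cov(X,Y)=0
Var(5X + 4Y) = 5^2*Var(X) + 4^2*Var(Y)
= 25*10 + 16*6 = 346

346


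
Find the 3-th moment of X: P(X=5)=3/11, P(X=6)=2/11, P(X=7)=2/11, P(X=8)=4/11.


E[X^3] = sum(x^3 * P(x))
= 125*3/11 + 216*2/11 + 343*2/11 + 512*4/11
= 3541/11

3541/11


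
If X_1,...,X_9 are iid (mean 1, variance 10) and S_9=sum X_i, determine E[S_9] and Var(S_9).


E[S_n] = n*mu = 9*1 = 9
Var(S_n) = n*sigma^2 = 9*10 = 90

E[S_9]=9, Var(S_9)=90


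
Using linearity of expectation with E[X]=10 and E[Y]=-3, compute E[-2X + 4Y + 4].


E[-2X + 4Y + 4] = -2*E[X] + 4*E[Y] + 4
= (-2)*(10) + (4)*(-3) + (4)
= -20 - 12 + 4 = -28

-28


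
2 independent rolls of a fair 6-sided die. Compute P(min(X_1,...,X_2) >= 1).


P(min >= 1) = P(all X_i >= 1) = (P(X_1 >= 1))^2
= (6/6)^2 = 1^2 = 1

1


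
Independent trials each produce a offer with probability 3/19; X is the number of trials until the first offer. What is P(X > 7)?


P(X > 7) = P(first 7 trials all fail) = (1-p)^7 = (16/19)^7 = 268435456/893871739

268435456/893871739


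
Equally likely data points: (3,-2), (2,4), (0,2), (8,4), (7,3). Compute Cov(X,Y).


E[X]=4, E[Y]=11/5, E[XY]=11
Cov(X,Y) = E[XY] - E[X]E[Y] = 11 - 4*11/5 = 11/5

11/5


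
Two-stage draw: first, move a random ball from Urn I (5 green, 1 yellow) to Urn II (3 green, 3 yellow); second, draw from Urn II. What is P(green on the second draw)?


P(transfer green) = 5/6; P(transfer yellow) = 1/6
If green transferred: Urn II has 4 green of 7, so P(green|green moved) = 4/7
If yellow transferred: Urn II has 3 green of 7, so P(green|yellow moved) = 3/7
By total probability: P(green) = 5/6*4/7 + 1/6*3/7 = 23/42

23/42


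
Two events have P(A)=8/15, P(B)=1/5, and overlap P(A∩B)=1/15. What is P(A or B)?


P(A∪B) = P(A) + P(B) - P(A∩B)
= 8/15 + 1/5 - 1/15 = 2/3

2/3


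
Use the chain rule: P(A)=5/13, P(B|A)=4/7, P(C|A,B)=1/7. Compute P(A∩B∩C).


P(A∩B∩C) = P(A) * P(B|A) * P(C|A∩B)
= 5/13 * 4/7 * 1/7
= 20/91 * 1/7 = 20/637

20/637


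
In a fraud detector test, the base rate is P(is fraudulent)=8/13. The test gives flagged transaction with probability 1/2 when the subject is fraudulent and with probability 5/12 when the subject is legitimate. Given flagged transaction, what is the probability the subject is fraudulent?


P(A) = P(A|B)P(B) + P(A|B')P(B') = 1/2*8/13 + 5/12*5/13 = 73/156
P(B|A) = P(A|B)P(B)/P(A) = (4/13)/(73/156) = 48/73

48/73


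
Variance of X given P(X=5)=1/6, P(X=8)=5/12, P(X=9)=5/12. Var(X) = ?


E[X] = 95/12, E[X^2] = 775/12
Var(X) = E[X^2] - (E[X])^2 = 775/12 - (95/12)^2 = 275/144

275/144


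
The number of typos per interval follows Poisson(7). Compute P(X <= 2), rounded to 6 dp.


P(X<=2) = e^(-7)*7^0/0! + e^(-7)*7^1/1! + e^(-7)*7^2/2!
≈ 0.0009118820 + 0.0063831738 + 0.0223411082
= 0.0296361640
≈ 0.029636

0.029636


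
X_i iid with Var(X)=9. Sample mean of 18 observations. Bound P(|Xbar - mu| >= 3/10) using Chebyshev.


Var(Xbar) = Var(X)/n = 9/18
Chebyshev: P(|Xbar-mu| >= 3/10) <= Var(Xbar)/(3/10)^2 = (1/2)/(9/100) = 50/9
Bound exceeds 1, so trivial bound: 1

1


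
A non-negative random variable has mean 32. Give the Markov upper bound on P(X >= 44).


Markov: P(X >= a) <= E[X]/a
P(X >= 44) <= 32/44 = 8/11

8/11


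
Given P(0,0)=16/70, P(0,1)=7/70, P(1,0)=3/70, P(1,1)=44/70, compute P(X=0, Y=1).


Read from table: P(X=0, Y=1) = 7/70 = 1/10

1/10


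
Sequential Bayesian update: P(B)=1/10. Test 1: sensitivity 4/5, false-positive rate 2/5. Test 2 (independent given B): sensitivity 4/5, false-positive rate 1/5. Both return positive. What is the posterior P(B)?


After test 1: P(+) = 4/5*1/10 + 2/5*9/10 = 11/25
P(B|+) = (2/25)/(11/25) = 2/11
After test 2 (use post1 as new prior): P(+) = 4/5*2/11 + 1/5*9/11 = 17/55
P(B|+,+) = (8/55)/(17/55) = 8/17

8/17


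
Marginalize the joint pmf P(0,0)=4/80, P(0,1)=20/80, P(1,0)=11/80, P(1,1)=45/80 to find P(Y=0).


P(Y=0) = P(0,0)+P(1,0) = 4/80 + 11/80 = 15/80 = 3/16

3/16


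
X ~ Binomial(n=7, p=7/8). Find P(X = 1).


P(X=1) = C(7,1) * p^1 * (1-p)^6
= 7 * 7/8 * 1/262144
= 49/2097152

49/2097152


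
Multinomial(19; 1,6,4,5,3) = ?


19! = 121645100408832000
Denominator: 1!=1 * 6!=720 * 4!=24 * 5!=120 * 3!=6
Coefficient = 121645100408832000 / 12441600 = 9777287520

9777287520


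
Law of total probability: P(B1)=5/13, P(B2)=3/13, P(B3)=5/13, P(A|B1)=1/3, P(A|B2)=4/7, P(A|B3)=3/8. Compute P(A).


P(A) = P(A|B1)P(B1) + P(A|B2)P(B2) + P(A|B3)P(B3)
= 1/3*5/13 + 4/7*3/13 + 3/8*5/13
= 5/39 + 12/91 + 15/104 = 883/2184

883/2184


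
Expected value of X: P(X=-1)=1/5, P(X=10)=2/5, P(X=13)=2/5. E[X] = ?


E[X] = sum(x * P(x))
= -1*1/5 + 10*2/5 + 13*2/5
= 9

9


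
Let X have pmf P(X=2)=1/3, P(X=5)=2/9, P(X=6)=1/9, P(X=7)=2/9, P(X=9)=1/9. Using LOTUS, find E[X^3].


E[X^3] = sum(g(x)*P(x))
= 8*1/3 + 125*2/9 + 216*1/9 + 343*2/9 + 729*1/9
= 635/3

635/3


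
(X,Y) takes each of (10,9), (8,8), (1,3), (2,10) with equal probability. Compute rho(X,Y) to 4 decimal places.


Cov(X,Y) = 4.8750, Var(X) = 14.6875, Var(Y) = 7.2500
rho = Cov/(sqrt(VarX)*sqrt(VarY)) = 0.4724

0.4724


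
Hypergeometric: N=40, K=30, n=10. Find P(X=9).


P(X=9) = C(30,9)*C(10,1) / C(40,10)
= 14307150*10 / 847660528
= 143071500/847660528 = 250125/1481924

250125/1481924


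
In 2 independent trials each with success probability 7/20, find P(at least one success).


P(at least one) = 1 - P(none)
P(none) = (1 - 7/20)^2 = (13/20)^2 = 169/400
P(at least one) = 1 - 169/400 = 231/400

231/400


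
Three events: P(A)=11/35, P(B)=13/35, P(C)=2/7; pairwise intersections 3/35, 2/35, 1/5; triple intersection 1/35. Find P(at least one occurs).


P(A∪B∪C) = P(A)+P(B)+P(C) - P(AB)-P(AC)-P(BC) + P(ABC)
= 11/35+13/35+2/7 - 3/35-2/35-1/5 + 1/35
= 23/35

23/35


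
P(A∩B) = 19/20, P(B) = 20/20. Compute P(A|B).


P(A|B) = P(A∩B)/P(B) = (19/20)/(20/20) = 19/20

19/20


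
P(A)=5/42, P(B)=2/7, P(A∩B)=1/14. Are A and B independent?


P(A)*P(B) = 5/42*2/7 = 5/147
P(A∩B) = 1/14 != 5/147, so not independent

No, A and B are not independent


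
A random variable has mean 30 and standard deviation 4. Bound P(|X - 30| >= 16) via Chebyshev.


k = 16/4 = 4
Chebyshev: P(|X-mu| >= k*sigma) <= 1/k^2 = 1/4^2 = 1/16

1/16


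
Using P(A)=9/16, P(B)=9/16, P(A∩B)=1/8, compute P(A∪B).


P(A∪B) = P(A) + P(B) - P(A∩B)
= 9/16 + 9/16 - 1/8 = 1

1


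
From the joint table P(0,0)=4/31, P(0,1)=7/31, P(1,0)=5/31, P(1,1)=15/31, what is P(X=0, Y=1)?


Read from table: P(X=0, Y=1) = 7/31

7/31


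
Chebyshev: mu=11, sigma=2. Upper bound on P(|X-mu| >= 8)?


k = 8/2 = 4
Chebyshev: P(|X-mu| >= k*sigma) <= 1/k^2 = 1/4^2 = 1/16

1/16


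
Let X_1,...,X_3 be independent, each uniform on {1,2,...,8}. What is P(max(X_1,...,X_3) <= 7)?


P(max <= 7) = P(all X_i <= 7) = (P(X_1 <= 7))^3
= (7/8)^3 = 343/512

343/512


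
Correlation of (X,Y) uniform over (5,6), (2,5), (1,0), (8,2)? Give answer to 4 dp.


Cov(X,Y) = 1.0000, Var(X) = 7.5000, Var(Y) = 5.6875
rho = Cov/(sqrt(VarX)*sqrt(VarY)) = 0.1531

0.1531


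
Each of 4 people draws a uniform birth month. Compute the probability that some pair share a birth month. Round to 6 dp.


P(all different) = prod((12-i)/12 for i=0..3) = 0.572917
P(at least one match) = 1 - 0.572917 = 0.427083

0.427083


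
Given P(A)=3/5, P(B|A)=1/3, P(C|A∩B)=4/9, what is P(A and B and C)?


P(A∩B∩C) = P(A) * P(B|A) * P(C|A∩B)
= 3/5 * 1/3 * 4/9
= 1/5 * 4/9 = 4/45

4/45


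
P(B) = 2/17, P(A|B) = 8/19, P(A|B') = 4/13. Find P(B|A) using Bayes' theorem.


P(A) = P(A|B)P(B) + P(A|B')P(B') = 8/19*2/17 + 4/13*15/17 = 1348/4199
P(B|A) = P(A|B)P(B)/P(A) = (16/323)/(1348/4199) = 52/337

52/337


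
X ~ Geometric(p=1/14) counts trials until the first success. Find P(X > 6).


P(X > 6) = P(first 6 trials all fail) = (1-p)^6 = (13/14)^6 = 4826809/7529536

4826809/7529536


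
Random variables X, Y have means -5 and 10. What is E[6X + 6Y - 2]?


E[6X + 6Y - 2] = 6*E[X] + 6*E[Y] - 2
= (6)*(-5) + (6)*(10) + (-2)
= -30 + 60 - 2 = 28

28


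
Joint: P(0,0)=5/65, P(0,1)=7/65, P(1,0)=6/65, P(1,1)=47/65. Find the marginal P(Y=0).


P(Y=0) = P(0,0)+P(1,0) = 5/65 + 6/65 = 11/65

11/65


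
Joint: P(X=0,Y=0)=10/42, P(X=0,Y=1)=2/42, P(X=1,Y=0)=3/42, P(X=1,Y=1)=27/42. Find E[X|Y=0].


P(Y=0) = 13/42
E[X|Y=0] = (0*10 + 1*3)/13 = 3/13

3/13


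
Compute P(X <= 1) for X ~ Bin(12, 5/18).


P(X<=1) = P(X=0) + P(X=1)
= 23298085122481/1156831381426176 + 8960801970185/96402615118848
= 130827708764701/1156831381426176

130827708764701/1156831381426176


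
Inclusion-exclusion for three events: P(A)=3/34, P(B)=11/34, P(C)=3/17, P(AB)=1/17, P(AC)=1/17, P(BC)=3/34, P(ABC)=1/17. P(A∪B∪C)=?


P(A∪B∪C) = P(A)+P(B)+P(C) - P(AB)-P(AC)-P(BC) + P(ABC)
= 3/34+11/34+3/17 - 1/17-1/17-3/34 + 1/17
= 15/34

15/34


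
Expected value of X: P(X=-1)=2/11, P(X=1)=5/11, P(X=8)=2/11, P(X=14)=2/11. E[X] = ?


E[X] = sum(x * P(x))
= -1*2/11 + 1*5/11 + 8*2/11 + 14*2/11
= 47/11

47/11


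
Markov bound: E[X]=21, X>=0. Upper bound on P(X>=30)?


Markov: P(X >= a) <= E[X]/a
P(X >= 30) <= 21/30 = 7/10

7/10


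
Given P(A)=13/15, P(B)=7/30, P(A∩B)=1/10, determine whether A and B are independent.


P(A)*P(B) = 13/15*7/30 = 91/450
P(A∩B) = 1/10 != 91/450, so not independent

No, A and B are not independent


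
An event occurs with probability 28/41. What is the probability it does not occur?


P(A') = 1 - P(A) = 1 - 28/41 = 13/41

13/41


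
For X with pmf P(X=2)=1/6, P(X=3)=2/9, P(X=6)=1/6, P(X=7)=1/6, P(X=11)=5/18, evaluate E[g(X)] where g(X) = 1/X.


E[1/X] = sum(g(x)*P(x))
= 1/2*1/6 + 1/3*2/9 + 1/6*1/6 + 1/7*1/6 + 1/11*5/18
= 487/2079

487/2079


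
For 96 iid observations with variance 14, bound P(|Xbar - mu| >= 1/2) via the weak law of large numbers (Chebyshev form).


Var(Xbar) = Var(X)/n = 14/96
Chebyshev: P(|Xbar-mu| >= 1/2) <= Var(Xbar)/(1/2)^2 = (7/48)/(1/4) = 7/12

7/12


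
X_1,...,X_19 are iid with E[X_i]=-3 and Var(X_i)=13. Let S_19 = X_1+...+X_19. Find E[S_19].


E[S_n] = n*E[X_1] = 19*-3 = -57

-57


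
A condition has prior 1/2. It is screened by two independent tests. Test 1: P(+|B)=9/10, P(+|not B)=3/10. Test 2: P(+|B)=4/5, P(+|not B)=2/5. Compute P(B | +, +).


After test 1: P(+) = 9/10*1/2 + 3/10*1/2 = 3/5
P(B|+) = (9/20)/(3/5) = 3/4
After test 2 (use post1 as new prior): P(+) = 4/5*3/4 + 2/5*1/4 = 7/10
P(B|+,+) = (3/5)/(7/10) = 6/7

6/7


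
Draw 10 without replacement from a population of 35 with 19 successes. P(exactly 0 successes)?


P(X=0) = C(19,0)*C(16,10) / C(35,10)
= 1*8008 / 183579396
= 8008/183579396 = 2/45849

2/45849


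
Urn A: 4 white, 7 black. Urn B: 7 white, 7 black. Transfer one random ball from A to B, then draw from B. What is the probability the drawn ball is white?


P(transfer white) = 4/11; P(transfer black) = 7/11
If white transferred: Urn II has 8 white of 15, so P(white|white moved) = 8/15
If black transferred: Urn II has 7 white of 15, so P(white|black moved) = 7/15
By total probability: P(white) = 4/11*8/15 + 7/11*7/15 = 27/55

27/55


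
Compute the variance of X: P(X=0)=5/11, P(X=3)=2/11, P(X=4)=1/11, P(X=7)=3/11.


E[X] = 31/11, E[X^2] = 181/11
Var(X) = E[X^2] - (E[X])^2 = 181/11 - (31/11)^2 = 1030/121

1030/121


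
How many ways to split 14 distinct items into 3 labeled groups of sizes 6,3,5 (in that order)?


14! = 87178291200
Denominator: 6!=720 * 3!=6 * 5!=120
Coefficient = 87178291200 / 518400 = 168168

168168


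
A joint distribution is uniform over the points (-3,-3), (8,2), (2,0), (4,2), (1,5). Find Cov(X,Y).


E[X]=12/5, E[Y]=6/5, E[XY]=38/5
Cov(X,Y) = E[XY] - E[X]E[Y] = 38/5 - 12/5*6/5 = 118/25

118/25


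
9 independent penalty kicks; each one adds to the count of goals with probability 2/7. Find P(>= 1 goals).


P(at least one) = 1 - P(none)
P(none) = (1 - 2/7)^9 = (5/7)^9 = 1953125/40353607
P(at least one) = 1 - 1953125/40353607 = 38400482/40353607

38400482/40353607


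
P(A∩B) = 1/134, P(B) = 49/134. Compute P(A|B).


P(A|B) = P(A∩B)/P(B) = (1/134)/(49/134) = 1/49

1/49


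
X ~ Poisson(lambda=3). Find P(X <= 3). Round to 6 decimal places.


P(X<=3) = e^(-3)*3^0/0! + e^(-3)*3^1/1! + e^(-3)*3^2/2! + e^(-3)*3^3/3!
≈ 0.0497870684 + 0.1493612051 + 0.2240418077 + 0.2240418077
= 0.6472318889
≈ 0.647232

0.647232


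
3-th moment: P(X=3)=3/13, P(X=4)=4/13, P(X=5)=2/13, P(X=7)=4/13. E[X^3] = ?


E[X^3] = sum(x^3 * P(x))
= 27*3/13 + 64*4/13 + 125*2/13 + 343*4/13
= 1959/13

1959/13


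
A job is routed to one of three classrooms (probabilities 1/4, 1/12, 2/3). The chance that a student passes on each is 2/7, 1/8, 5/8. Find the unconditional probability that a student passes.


P(A) = P(A|B1)P(B1) + P(A|B2)P(B2) + P(A|B3)P(B3)
= 2/7*1/4 + 1/8*1/12 + 5/8*2/3
= 1/14 + 1/96 + 5/12 = 335/672

335/672


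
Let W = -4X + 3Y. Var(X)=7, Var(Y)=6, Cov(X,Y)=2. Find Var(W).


Var(-4X + 3Y) = (-4)^2*Var(X) + 3^2*Var(Y) + 2*(-4)*3*Cov(X,Y)
= 16*7 + 9*6 - 24*2
= 112 + 54 - 48 = 118

118


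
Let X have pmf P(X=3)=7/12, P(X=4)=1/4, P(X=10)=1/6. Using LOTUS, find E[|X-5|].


E[|X-5|] = sum(g(x)*P(x))
= 2*7/12 + 1*1/4 + 5*1/6
= 9/4

9/4


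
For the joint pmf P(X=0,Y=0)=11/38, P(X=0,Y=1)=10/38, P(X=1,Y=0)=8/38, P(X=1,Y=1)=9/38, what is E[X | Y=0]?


P(Y=0) = 19/38
E[X|Y=0] = (0*11 + 1*8)/19 = 8/19

8/19


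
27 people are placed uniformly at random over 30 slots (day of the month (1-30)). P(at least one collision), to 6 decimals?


P(all different) = prod((30-i)/30 for i=0..26) = 0.000000
P(at least one match) = 1 - 0.000000 = 1.000000

1.000000


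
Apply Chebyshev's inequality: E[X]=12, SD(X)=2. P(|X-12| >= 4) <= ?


k = 4/2 = 2
Chebyshev: P(|X-mu| >= k*sigma) <= 1/k^2 = 1/2^2 = 1/4

1/4


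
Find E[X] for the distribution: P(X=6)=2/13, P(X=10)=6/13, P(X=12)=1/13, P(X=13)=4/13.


E[X] = sum(x * P(x))
= 6*2/13 + 10*6/13 + 12*1/13 + 13*4/13
= 136/13

136/13


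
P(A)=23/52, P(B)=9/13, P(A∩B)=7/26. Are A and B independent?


P(A)*P(B) = 23/52*9/13 = 207/676
P(A∩B) = 7/26 != 207/676, so not independent

No, A and B are not independent


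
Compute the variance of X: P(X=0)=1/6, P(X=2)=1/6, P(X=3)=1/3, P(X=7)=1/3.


E[X] = 11/3, E[X^2] = 20
Var(X) = E[X^2] - (E[X])^2 = 20 - (11/3)^2 = 59/9

59/9


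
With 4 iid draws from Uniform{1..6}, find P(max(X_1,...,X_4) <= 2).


P(max <= 2) = P(all X_i <= 2) = (P(X_1 <= 2))^4
= (2/6)^4 = (1/3)^4 = 1/81

1/81


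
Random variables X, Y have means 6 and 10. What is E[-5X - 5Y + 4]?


E[-5X - 5Y + 4] = -5*E[X] - 5*E[Y] + 4
= (-5)*(6) + (-5)*(10) + (4)
= -30 - 50 + 4 = -76

-76


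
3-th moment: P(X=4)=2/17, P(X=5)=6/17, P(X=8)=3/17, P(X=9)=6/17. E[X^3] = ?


E[X^3] = sum(x^3 * P(x))
= 64*2/17 + 125*6/17 + 512*3/17 + 729*6/17
= 6788/17

6788/17


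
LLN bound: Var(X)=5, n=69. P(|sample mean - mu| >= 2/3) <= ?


Var(Xbar) = Var(X)/n = 5/69
Chebyshev: P(|Xbar-mu| >= 2/3) <= Var(Xbar)/(2/3)^2 = (5/69)/(4/9) = 15/92

15/92


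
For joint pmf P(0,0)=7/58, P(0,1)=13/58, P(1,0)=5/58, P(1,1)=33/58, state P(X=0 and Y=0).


Read from table: P(X=0, Y=0) = 7/58

7/58


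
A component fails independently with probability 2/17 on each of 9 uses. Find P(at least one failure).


P(at least one) = 1 - P(none)
P(none) = (1 - 2/17)^9 = (15/17)^9 = 38443359375/118587876497
P(at least one) = 1 - 38443359375/118587876497 = 80144517122/118587876497

80144517122/118587876497


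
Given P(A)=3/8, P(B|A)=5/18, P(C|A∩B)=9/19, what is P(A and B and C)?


P(A∩B∩C) = P(A) * P(B|A) * P(C|A∩B)
= 3/8 * 5/18 * 9/19
= 5/48 * 9/19 = 15/304

15/304


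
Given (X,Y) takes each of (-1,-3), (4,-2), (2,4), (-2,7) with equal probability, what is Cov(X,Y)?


E[X]=3/4, E[Y]=3/2, E[XY]=-11/4
Cov(X,Y) = E[XY] - E[X]E[Y] = -11/4 - 3/4*3/2 = -31/8

-31/8


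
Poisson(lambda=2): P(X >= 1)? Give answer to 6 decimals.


P(X>=1) = 1 - P(X<=0) = 1 - (e^(-2)*2^0/0!)
≈ 1 - 0.1353352832 = 0.8646647168
≈ 0.864665

0.864665


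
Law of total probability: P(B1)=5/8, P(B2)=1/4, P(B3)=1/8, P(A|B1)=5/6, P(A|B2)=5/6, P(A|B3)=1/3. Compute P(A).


P(A) = P(A|B1)P(B1) + P(A|B2)P(B2) + P(A|B3)P(B3)
= 5/6*5/8 + 5/6*1/4 + 1/3*1/8
= 25/48 + 5/24 + 1/24 = 37/48

37/48


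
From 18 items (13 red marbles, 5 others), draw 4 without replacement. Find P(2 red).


P(X=2) = C(13,2)*C(5,2) / C(18,4)
= 78*10 / 3060
= 780/3060 = 13/51

13/51


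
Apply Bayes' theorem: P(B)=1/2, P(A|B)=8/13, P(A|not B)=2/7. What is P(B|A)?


P(A) = P(A|B)P(B) + P(A|B')P(B') = 8/13*1/2 + 2/7*1/2 = 41/91
P(B|A) = P(A|B)P(B)/P(A) = (4/13)/(41/91) = 28/41

28/41


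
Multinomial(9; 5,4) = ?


9! = 362880
Denominator: 5!=120 * 4!=24
Coefficient = 362880 / 2880 = 126

126


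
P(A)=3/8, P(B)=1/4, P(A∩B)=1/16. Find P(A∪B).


P(A∪B) = P(A) + P(B) - P(A∩B)
= 3/8 + 1/4 - 1/16 = 9/16

9/16


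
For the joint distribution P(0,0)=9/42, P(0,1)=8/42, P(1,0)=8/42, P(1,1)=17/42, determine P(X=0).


P(X=0) = P(0,0)+P(0,1) = 9/42 + 8/42 = 17/42

17/42


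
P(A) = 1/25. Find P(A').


P(A') = 1 - P(A) = 1 - 1/25 = 24/25

24/25


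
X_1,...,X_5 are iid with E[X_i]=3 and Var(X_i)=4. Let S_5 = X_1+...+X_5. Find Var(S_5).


By independence, Var(S_n) = n*Var(X_1) = 5*4 = 20

20


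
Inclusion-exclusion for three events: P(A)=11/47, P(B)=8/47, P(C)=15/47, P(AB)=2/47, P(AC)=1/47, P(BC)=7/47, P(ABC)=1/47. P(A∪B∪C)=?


P(A∪B∪C) = P(A)+P(B)+P(C) - P(AB)-P(AC)-P(BC) + P(ABC)
= 11/47+8/47+15/47 - 2/47-1/47-7/47 + 1/47
= 25/47

25/47


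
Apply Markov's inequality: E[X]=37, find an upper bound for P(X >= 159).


Markov: P(X >= a) <= E[X]/a
P(X >= 159) <= 37/159

37/159


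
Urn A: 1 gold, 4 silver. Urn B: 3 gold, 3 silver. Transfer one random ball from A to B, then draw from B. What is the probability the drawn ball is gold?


P(transfer gold) = 1/5; P(transfer silver) = 4/5
If gold transferred: Urn II has 4 gold of 7, so P(gold|gold moved) = 4/7
If silver transferred: Urn II has 3 gold of 7, so P(gold|silver moved) = 3/7
By total probability: P(gold) = 1/5*4/7 + 4/5*3/7 = 16/35

16/35


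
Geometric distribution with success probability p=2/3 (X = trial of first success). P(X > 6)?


P(X > 6) = P(first 6 trials all fail) = (1-p)^6 = (1/3)^6 = 1/729

1/729


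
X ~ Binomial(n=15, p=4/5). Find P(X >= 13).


P(X>=13) = P(X=13) + P(X=14) + P(X=15)
= 1409286144/6103515625 + 805306368/6103515625 + 1073741824/30517578125
= 12146704384/30517578125

12146704384/30517578125


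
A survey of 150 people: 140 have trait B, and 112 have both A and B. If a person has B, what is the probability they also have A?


P(A|B) = P(A∩B)/P(B) = (112/150)/(140/150) = 112/140 = 4/5

4/5


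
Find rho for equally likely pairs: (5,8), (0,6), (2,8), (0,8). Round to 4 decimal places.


Cov(X,Y) = 0.8750, Var(X) = 4.1875, Var(Y) = 0.7500
rho = Cov/(sqrt(VarX)*sqrt(VarY)) = 0.4937

0.4937


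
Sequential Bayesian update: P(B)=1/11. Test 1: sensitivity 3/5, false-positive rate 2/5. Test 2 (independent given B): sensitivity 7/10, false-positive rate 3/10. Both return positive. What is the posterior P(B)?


After test 1: P(+) = 3/5*1/11 + 2/5*10/11 = 23/55
P(B|+) = (3/55)/(23/55) = 3/23
After test 2 (use post1 as new prior): P(+) = 7/10*3/23 + 3/10*20/23 = 81/230
P(B|+,+) = (21/230)/(81/230) = 7/27

7/27


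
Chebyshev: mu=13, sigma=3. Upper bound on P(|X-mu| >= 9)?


k = 9/3 = 3
Chebyshev: P(|X-mu| >= k*sigma) <= 1/k^2 = 1/3^2 = 1/9

1/9


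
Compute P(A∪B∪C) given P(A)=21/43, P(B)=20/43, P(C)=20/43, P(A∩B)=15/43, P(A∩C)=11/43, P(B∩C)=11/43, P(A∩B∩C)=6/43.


P(A∪B∪C) = P(A)+P(B)+P(C) - P(AB)-P(AC)-P(BC) + P(ABC)
= 21/43+20/43+20/43 - 15/43-11/43-11/43 + 6/43
= 30/43

30/43


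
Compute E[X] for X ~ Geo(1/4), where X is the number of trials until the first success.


For geometric (trials until first success), E[X] = 1/p = 1/(1/4) = 4

4


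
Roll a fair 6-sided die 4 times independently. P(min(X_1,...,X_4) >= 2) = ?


P(min >= 2) = P(all X_i >= 2) = (P(X_1 >= 2))^4
= (5/6)^4 = 625/1296

625/1296


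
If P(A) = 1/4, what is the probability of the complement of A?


P(A') = 1 - P(A) = 1 - 1/4 = 3/4

3/4


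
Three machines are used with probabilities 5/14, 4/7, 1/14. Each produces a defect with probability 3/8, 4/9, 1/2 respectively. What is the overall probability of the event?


P(A) = P(A|B1)P(B1) + P(A|B2)P(B2) + P(A|B3)P(B3)
= 3/8*5/14 + 4/9*4/7 + 1/2*1/14
= 15/112 + 16/63 + 1/28 = 61/144

61/144


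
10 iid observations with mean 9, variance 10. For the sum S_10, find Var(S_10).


By independence, Var(S_n) = n*Var(X_1) = 10*10 = 100

100


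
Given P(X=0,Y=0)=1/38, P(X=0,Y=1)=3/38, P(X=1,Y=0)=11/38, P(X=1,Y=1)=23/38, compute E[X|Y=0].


P(Y=0) = 12/38
E[X|Y=0] = (0*1 + 1*11)/12 = 11/12

11/12


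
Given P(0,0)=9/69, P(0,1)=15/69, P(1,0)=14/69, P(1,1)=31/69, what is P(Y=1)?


P(Y=1) = P(0,1)+P(1,1) = 15/69 + 31/69 = 46/69 = 2/3

2/3


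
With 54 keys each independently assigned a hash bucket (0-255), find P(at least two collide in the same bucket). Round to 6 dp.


P(all different) = prod((256-i)/256 for i=0..53) = 0.002415
P(at least one match) = 1 - 0.002415 = 0.997585

0.997585


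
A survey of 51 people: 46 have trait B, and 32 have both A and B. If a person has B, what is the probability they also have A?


P(A|B) = P(A∩B)/P(B) = (32/51)/(46/51) = 32/46 = 16/23

16/23


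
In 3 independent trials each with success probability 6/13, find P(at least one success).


P(at least one) = 1 - P(none)
P(none) = (1 - 6/13)^3 = (7/13)^3 = 343/2197
P(at least one) = 1 - 343/2197 = 1854/2197

1854/2197


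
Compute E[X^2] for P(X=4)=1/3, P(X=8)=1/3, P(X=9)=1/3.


E[X^2] = sum(g(x)*P(x))
= 16*1/3 + 64*1/3 + 81*1/3
= 161/3

161/3


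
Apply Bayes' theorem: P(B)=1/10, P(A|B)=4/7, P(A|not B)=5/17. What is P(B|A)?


P(A) = P(A|B)P(B) + P(A|B')P(B') = 4/7*1/10 + 5/17*9/10 = 383/1190
P(B|A) = P(A|B)P(B)/P(A) = (2/35)/(383/1190) = 68/383

68/383


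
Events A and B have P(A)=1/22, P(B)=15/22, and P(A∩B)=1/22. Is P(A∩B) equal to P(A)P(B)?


P(A)*P(B) = 1/22*15/22 = 15/484
P(A∩B) = 1/22 != 15/484, so not independent

No, A and B are not independent


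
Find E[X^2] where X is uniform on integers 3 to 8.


E[X^2] = (1/6) * sum(x^2 for x=3..8)
= 199/6

199/6


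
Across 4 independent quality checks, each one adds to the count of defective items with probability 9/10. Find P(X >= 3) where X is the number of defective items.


P(X>=3) = P(X=3) + P(X=4)
= 729/2500 + 6561/10000
= 9477/10000

9477/10000


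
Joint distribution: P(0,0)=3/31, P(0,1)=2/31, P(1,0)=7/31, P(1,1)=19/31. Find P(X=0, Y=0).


Read from table: P(X=0, Y=0) = 3/31

3/31


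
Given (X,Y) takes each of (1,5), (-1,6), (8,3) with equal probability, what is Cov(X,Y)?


E[X]=8/3, E[Y]=14/3, E[XY]=23/3
Cov(X,Y) = E[XY] - E[X]E[Y] = 23/3 - 8/3*14/3 = -43/9

-43/9


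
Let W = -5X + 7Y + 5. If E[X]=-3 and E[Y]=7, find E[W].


E[-5X + 7Y + 5] = -5*E[X] + 7*E[Y] + 5
= (-5)*(-3) + (7)*(7) + (5)
= 15 + 49 + 5 = 69

69


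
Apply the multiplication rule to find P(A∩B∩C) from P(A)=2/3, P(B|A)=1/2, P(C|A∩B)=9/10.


P(A∩B∩C) = P(A) * P(B|A) * P(C|A∩B)
= 2/3 * 1/2 * 9/10
= 1/3 * 9/10 = 3/10

3/10


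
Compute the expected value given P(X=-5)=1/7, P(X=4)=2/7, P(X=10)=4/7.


E[X] = sum(x * P(x))
= -5*1/7 + 4*2/7 + 10*4/7
= 43/7

43/7


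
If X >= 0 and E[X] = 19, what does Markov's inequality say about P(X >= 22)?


Markov: P(X >= a) <= E[X]/a
P(X >= 22) <= 19/22

19/22


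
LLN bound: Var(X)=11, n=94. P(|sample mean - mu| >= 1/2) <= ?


Var(Xbar) = Var(X)/n = 11/94
Chebyshev: P(|Xbar-mu| >= 1/2) <= Var(Xbar)/(1/2)^2 = (11/94)/(1/4) = 22/47

22/47


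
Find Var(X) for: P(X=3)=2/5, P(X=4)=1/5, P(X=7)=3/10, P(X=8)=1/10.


E[X] = 49/10, E[X^2] = 279/10
Var(X) = E[X^2] - (E[X])^2 = 279/10 - (49/10)^2 = 389/100

389/100


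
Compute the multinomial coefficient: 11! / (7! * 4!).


11! = 39916800
Denominator: 7!=5040 * 4!=24
Coefficient = 39916800 / 120960 = 330

330


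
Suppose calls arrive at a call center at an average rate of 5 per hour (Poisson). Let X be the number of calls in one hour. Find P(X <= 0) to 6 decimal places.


P(X<=0) = e^(-5)*5^0/0!
≈ 0.0067379470
≈ 0.006738

0.006738


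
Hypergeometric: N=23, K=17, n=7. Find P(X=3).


P(X=3) = C(17,3)*C(6,4) / C(23,7)
= 680*15 / 245157
= 10200/245157 = 200/4807

200/4807


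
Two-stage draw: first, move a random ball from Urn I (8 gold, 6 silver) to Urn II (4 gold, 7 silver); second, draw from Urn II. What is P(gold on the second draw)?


P(transfer gold) = 8/14 = 4/7; P(transfer silver) = 3/7
If gold transferred: Urn II has 5 gold of 12, so P(gold|gold moved) = 5/12
If silver transferred: Urn II has 4 gold of 12, so P(gold|silver moved) = 1/3
By total probability: P(gold) = 4/7*5/12 + 3/7*1/3 = 8/21

8/21


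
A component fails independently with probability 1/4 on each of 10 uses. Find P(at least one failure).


P(at least one) = 1 - P(none)
P(none) = (1 - 1/4)^10 = (3/4)^10 = 59049/1048576
P(at least one) = 1 - 59049/1048576 = 989527/1048576

989527/1048576


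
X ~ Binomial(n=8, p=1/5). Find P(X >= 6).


P(X>=6) = P(X=6) + P(X=7) + P(X=8)
= 448/390625 + 32/390625 + 1/390625
= 481/390625

481/390625


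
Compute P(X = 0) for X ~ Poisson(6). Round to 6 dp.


P(X=0) = e^(-6) * 6^0 / 0!
≈ 0.002478752177 * 1 / 1
≈ 0.002479

0.002479


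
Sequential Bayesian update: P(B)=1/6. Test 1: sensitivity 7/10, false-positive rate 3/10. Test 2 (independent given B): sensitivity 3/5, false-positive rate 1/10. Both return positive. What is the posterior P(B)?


After test 1: P(+) = 7/10*1/6 + 3/10*5/6 = 11/30
P(B|+) = (7/60)/(11/30) = 7/22
After test 2 (use post1 as new prior): P(+) = 3/5*7/22 + 1/10*15/22 = 57/220
P(B|+,+) = (21/110)/(57/220) = 14/19

14/19
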